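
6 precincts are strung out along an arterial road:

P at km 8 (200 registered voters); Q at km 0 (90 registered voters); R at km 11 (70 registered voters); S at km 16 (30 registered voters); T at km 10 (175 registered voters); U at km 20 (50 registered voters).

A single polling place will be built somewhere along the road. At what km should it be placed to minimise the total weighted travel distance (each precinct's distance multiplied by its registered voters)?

For a sum of weighted absolute distances on a line, the optimum is the weighted median (not the mean). Total weight W = 615; half-weight = 307.5.
Sort by position and accumulate weight:
  km 0 (Q, w=90) → cum 90
  km 8 (P, w=200) → cum 290
  km 10 (T, w=175) → cum 465  ≥ 307.5 → median here
  km 11 (R, w=70) → cum 535
  km 16 (S, w=30) → cum 565
  km 20 (U, w=50) → cum 615
Optimal location: km 10.

x = 10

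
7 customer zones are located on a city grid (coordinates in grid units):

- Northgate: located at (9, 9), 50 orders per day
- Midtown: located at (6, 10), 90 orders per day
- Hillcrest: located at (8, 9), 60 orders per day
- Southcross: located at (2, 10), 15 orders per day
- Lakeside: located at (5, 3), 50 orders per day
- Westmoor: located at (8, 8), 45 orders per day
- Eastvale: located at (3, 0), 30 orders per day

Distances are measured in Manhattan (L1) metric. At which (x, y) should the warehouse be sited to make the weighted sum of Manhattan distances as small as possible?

(6, 9)

Manhattan distance separates: Σwᵢ(|x−xᵢ|+|y−yᵢ|) = Σwᵢ|x−xᵢ| + Σwᵢ|y−yᵢ|, so x and y are optimised independently as 1-D weighted medians.
Total weight W = 340; half = 170.
x-coordinate, sorted with cumulative weight:
  x=2 (Southcross, w=15) cum 15
  x=3 (Eastvale, w=30) cum 45
  x=5 (Lakeside, w=50) cum 95
  x=6 (Midtown, w=90) cum 185  ← median
  x=8 (Hillcrest, w=60) cum 245
  x=8 (Westmoor, w=45) cum 290
  x=9 (Northgate, w=50) cum 340
⇒ x* = 6
y-coordinate, sorted with cumulative weight:
  y=0 (Eastvale, w=30) cum 30
  y=3 (Lakeside, w=50) cum 80
  y=8 (Westmoor, w=45) cum 125
  y=9 (Northgate, w=50) cum 175  ← median
  y=9 (Hillcrest, w=60) cum 235
  y=10 (Midtown, w=90) cum 325
  y=10 (Southcross, w=15) cum 340
⇒ y* = 9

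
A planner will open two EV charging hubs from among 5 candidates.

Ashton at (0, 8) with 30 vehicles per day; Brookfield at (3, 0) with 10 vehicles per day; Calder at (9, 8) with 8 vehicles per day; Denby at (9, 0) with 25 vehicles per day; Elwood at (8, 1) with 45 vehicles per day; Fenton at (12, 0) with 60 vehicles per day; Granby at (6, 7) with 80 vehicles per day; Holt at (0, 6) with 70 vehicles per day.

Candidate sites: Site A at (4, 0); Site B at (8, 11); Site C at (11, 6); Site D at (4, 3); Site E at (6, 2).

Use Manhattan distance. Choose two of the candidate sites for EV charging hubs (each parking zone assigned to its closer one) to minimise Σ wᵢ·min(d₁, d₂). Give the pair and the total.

{Site D, Site E}, total 2012

Evaluate every pair (each demand assigned to the nearer of the two):
  {Site D, Site E}: total = 2012
  {Site A, Site D}: total = 2160
  {Site C, Site D}: total = 2202
  {Site C, Site E}: total = 2222
  {Site B, Site E}: total = 2252
  {Site A, Site E}: total = 2282
  {Site A, Site C}: total = 2352
  {Site A, Site B}: total = 2382
  {Site B, Site D}: total = 2442
  {Site B, Site C}: total = 2732
Best pair: {Site D, Site E} with total 2012.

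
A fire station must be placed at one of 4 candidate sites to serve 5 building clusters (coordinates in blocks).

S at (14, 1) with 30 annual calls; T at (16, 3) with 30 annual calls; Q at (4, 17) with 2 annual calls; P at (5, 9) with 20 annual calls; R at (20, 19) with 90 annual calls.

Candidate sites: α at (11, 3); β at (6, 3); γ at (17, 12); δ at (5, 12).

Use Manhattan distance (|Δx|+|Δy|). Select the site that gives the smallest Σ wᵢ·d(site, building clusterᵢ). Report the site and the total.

γ, total 1956 blocks

Total weighted distance at each candidate:
  α (11, 3): total = 2832
  β (6, 3): total = 3472
  γ (17, 12): total = 1956
  δ (5, 12): total = 3252
Minimum is at γ with total 1956 blocks.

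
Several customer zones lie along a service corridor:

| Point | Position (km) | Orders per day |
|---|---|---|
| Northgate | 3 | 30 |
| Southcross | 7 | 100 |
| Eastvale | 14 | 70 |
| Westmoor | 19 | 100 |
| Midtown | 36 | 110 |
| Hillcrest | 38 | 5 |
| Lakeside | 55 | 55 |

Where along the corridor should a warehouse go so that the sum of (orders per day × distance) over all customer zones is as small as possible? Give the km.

x = 19

For a sum of weighted absolute distances on a line, the optimum is the weighted median (not the mean). Total weight W = 470; half-weight = 235.
Sort by position and accumulate weight:
  km 3 (Northgate, w=30) → cum 30
  km 7 (Southcross, w=100) → cum 130
  km 14 (Eastvale, w=70) → cum 200
  km 19 (Westmoor, w=100) → cum 300  ≥ 235 → median here
  km 36 (Midtown, w=110) → cum 410
  km 38 (Hillcrest, w=5) → cum 415
  km 55 (Lakeside, w=55) → cum 470
Optimal location: km 19.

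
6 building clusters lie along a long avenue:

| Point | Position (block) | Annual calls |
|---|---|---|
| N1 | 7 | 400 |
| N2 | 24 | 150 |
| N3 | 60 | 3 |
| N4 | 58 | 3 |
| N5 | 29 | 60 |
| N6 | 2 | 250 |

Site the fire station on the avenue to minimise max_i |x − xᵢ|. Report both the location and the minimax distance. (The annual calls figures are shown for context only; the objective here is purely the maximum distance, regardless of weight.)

The 1-center on a line is the midpoint of the two extreme points: leftmost at 2, rightmost at 60.
Optimal location = (2 + 60)/2 = 31; maximum distance = (60 − 2)/2 = 29.

location 31, max distance 29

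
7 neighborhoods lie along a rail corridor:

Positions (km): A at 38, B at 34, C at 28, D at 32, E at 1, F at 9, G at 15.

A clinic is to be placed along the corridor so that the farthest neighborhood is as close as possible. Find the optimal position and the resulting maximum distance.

location 19.5, max distance 18.5

The 1-center on a line is the midpoint of the two extreme points: leftmost at 1, rightmost at 38.
Optimal location = (1 + 38)/2 = 19.5; maximum distance = (38 − 1)/2 = 18.5.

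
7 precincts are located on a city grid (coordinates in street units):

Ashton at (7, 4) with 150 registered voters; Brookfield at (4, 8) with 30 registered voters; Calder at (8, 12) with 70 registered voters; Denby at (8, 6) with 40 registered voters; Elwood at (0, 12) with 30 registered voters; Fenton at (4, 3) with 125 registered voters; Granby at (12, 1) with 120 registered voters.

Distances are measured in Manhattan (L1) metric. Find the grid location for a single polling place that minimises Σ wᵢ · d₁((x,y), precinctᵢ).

(7, 4)

Manhattan distance separates: Σwᵢ(|x−xᵢ|+|y−yᵢ|) = Σwᵢ|x−xᵢ| + Σwᵢ|y−yᵢ|, so x and y are optimised independently as 1-D weighted medians.
Total weight W = 565; half = 282.5.
x-coordinate, sorted with cumulative weight:
  x=0 (Elwood, w=30) cum 30
  x=4 (Brookfield, w=30) cum 60
  x=4 (Fenton, w=125) cum 185
  x=7 (Ashton, w=150) cum 335  ← median
  x=8 (Calder, w=70) cum 405
  x=8 (Denby, w=40) cum 445
  x=12 (Granby, w=120) cum 565
⇒ x* = 7
y-coordinate, sorted with cumulative weight:
  y=1 (Granby, w=120) cum 120
  y=3 (Fenton, w=125) cum 245
  y=4 (Ashton, w=150) cum 395  ← median
  y=6 (Denby, w=40) cum 435
  y=8 (Brookfield, w=30) cum 465
  y=12 (Calder, w=70) cum 535
  y=12 (Elwood, w=30) cum 565
⇒ y* = 4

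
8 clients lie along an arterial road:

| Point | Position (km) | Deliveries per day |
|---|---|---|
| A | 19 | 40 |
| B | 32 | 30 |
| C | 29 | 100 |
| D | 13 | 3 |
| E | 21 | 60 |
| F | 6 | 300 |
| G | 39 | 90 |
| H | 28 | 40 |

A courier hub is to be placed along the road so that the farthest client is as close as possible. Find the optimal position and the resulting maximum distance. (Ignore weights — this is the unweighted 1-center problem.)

location 22.5, max distance 16.5

The 1-center on a line is the midpoint of the two extreme points: leftmost at 6, rightmost at 39.
Optimal location = (6 + 39)/2 = 22.5; maximum distance = (39 − 6)/2 = 16.5.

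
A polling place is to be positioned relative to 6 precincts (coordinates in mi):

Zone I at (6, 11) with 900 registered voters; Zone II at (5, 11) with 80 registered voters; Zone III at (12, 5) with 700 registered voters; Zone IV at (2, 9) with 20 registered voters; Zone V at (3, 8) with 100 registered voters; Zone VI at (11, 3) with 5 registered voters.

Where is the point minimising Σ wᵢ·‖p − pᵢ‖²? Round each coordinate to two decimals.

The minimiser of Σwᵢ‖p−pᵢ‖² is the weighted centroid p* = (Σwᵢpᵢ)/(Σwᵢ).
Σwᵢ = 1805.
Σwᵢxᵢ = 900·6 + 80·5 + 700·12 + 20·2 + 100·3 + 5·11 = 14595.
Σwᵢyᵢ = 900·11 + 80·11 + 700·5 + 20·9 + 100·8 + 5·3 = 15275.
x* = 14595/1805 = 8.09, y* = 15275/1805 = 8.46.

(8.09, 8.46)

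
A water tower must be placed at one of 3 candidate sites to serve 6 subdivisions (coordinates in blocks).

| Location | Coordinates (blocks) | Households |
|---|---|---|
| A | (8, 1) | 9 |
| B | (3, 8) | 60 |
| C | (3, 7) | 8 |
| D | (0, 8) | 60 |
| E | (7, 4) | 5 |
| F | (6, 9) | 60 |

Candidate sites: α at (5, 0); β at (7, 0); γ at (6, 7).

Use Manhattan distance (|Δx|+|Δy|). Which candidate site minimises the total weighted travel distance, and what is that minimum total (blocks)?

Total weighted distance at each candidate:
  α (5, 0): total = 2118
  β (7, 0): total = 2346
  γ (6, 7): total = 896
Minimum is at γ with total 896 blocks.

γ, total 896 blocks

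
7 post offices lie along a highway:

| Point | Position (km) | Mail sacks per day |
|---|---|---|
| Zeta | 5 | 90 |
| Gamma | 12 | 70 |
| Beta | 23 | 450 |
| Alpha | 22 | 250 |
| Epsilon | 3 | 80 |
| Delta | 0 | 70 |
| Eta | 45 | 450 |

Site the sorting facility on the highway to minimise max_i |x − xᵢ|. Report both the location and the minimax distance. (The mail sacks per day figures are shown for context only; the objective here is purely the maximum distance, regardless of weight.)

The 1-center on a line is the midpoint of the two extreme points: leftmost at 0, rightmost at 45.
Optimal location = (0 + 45)/2 = 22.5; maximum distance = (45 − 0)/2 = 22.5.

location 22.5, max distance 22.5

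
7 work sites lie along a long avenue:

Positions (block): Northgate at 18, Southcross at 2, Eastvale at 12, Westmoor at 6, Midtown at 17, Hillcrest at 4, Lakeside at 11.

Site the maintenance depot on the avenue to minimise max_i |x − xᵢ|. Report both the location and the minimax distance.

The 1-center on a line is the midpoint of the two extreme points: leftmost at 2, rightmost at 18.
Optimal location = (2 + 18)/2 = 10; maximum distance = (18 − 2)/2 = 8.

location 10, max distance 8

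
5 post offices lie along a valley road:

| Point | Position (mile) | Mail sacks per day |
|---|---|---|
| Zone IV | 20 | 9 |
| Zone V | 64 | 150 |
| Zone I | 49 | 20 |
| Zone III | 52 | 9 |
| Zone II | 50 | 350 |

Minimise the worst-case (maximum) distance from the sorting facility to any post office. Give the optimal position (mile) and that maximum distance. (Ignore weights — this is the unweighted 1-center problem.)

location 42, max distance 22

The 1-center on a line is the midpoint of the two extreme points: leftmost at 20, rightmost at 64.
Optimal location = (20 + 64)/2 = 42; maximum distance = (64 − 20)/2 = 22.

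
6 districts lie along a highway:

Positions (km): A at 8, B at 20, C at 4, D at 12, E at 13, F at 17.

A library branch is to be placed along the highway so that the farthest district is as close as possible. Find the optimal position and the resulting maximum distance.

location 12, max distance 8

The 1-center on a line is the midpoint of the two extreme points: leftmost at 4, rightmost at 20.
Optimal location = (4 + 20)/2 = 12; maximum distance = (20 − 4)/2 = 8.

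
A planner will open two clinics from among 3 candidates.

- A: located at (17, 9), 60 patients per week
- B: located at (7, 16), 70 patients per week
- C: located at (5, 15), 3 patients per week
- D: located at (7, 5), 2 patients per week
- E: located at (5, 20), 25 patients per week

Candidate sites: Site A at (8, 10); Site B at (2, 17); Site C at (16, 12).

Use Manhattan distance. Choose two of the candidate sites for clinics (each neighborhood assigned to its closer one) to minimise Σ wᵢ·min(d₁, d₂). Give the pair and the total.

Evaluate every pair (each demand assigned to the nearer of the two):
  {Site B, Site C}: total = 857
  {Site A, Site C}: total = 1091
  {Site A, Site B}: total = 1197
Best pair: {Site B, Site C} with total 857.

{Site B, Site C}, total 857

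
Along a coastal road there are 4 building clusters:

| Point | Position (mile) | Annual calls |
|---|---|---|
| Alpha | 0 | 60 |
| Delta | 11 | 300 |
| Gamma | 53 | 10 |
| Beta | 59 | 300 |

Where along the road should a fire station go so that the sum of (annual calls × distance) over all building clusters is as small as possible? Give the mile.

x = 11

For a sum of weighted absolute distances on a line, the optimum is the weighted median (not the mean). Total weight W = 670; half-weight = 335.
Sort by position and accumulate weight:
  mile 0 (Alpha, w=60) → cum 60
  mile 11 (Delta, w=300) → cum 360  ≥ 335 → median here
  mile 53 (Gamma, w=10) → cum 370
  mile 59 (Beta, w=300) → cum 670
Optimal location: mile 11.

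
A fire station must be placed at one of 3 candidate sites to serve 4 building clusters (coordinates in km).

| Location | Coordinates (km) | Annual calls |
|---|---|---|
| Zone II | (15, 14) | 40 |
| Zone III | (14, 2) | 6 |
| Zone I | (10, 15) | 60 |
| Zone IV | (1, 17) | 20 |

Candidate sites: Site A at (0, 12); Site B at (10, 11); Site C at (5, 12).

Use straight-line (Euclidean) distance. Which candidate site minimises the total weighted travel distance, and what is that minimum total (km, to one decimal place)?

Total weighted distance at each candidate:
  Site A (0, 12): total = 1436.9
  Site B (10, 11): total = 748.7
  Site C (5, 12): total = 966.6
Minimum is at Site B with total 748.7 km.

Site B, total 748.7 km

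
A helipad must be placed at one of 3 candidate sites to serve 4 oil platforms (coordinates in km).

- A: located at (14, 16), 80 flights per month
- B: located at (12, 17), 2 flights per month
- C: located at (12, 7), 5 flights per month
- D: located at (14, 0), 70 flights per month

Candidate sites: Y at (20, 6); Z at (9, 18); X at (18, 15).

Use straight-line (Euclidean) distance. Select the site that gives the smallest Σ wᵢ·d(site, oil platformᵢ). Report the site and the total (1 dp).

Total weighted distance at each candidate:
  Y (20, 6): total = 1594.4
  Z (9, 18): total = 1801.9
  X (18, 15): total = 1479.2
Minimum is at X with total 1479.2 km.

X, total 1479.2 km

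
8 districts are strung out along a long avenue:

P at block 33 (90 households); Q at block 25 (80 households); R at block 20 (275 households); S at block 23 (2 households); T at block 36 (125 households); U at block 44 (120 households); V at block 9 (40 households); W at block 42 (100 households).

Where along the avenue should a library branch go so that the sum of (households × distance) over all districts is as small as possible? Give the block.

x = 33

For a sum of weighted absolute distances on a line, the optimum is the weighted median (not the mean). Total weight W = 832; half-weight = 416.
Sort by position and accumulate weight:
  block 9 (V, w=40) → cum 40
  block 20 (R, w=275) → cum 315
  block 23 (S, w=2) → cum 317
  block 25 (Q, w=80) → cum 397
  block 33 (P, w=90) → cum 487  ≥ 416 → median here
  block 36 (T, w=125) → cum 612
  block 42 (W, w=100) → cum 712
  block 44 (U, w=120) → cum 832
Optimal location: block 33.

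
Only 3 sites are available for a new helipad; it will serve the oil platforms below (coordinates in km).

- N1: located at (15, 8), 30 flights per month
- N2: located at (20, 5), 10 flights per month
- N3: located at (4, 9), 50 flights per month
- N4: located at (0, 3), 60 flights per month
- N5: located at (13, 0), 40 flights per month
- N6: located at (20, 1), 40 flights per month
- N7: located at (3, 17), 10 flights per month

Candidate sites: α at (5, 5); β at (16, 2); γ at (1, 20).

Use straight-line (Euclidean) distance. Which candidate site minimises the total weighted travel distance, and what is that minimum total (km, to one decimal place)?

Total weighted distance at each candidate:
  α (5, 5): total = 2112.5
  β (16, 2): total = 2396.6
  γ (1, 20): total = 4430.9
Minimum is at α with total 2112.5 km.

α, total 2112.5 km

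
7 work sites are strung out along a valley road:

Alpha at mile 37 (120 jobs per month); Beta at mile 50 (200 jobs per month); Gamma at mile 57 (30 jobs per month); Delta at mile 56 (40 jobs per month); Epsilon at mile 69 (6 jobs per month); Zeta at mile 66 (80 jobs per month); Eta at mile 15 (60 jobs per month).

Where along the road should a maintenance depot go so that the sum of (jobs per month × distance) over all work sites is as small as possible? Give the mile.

For a sum of weighted absolute distances on a line, the optimum is the weighted median (not the mean). Total weight W = 536; half-weight = 268.
Sort by position and accumulate weight:
  mile 15 (Eta, w=60) → cum 60
  mile 37 (Alpha, w=120) → cum 180
  mile 50 (Beta, w=200) → cum 380  ≥ 268 → median here
  mile 56 (Delta, w=40) → cum 420
  mile 57 (Gamma, w=30) → cum 450
  mile 66 (Zeta, w=80) → cum 530
  mile 69 (Epsilon, w=6) → cum 536
Optimal location: mile 50.

x = 50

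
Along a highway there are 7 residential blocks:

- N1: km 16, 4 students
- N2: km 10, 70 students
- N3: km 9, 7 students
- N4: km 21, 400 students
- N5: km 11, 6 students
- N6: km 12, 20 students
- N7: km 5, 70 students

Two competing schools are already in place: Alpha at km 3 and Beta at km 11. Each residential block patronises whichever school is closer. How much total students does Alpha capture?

The indifferent point is the midpoint (3+11)/2 = 7; residential blocks left of it (closer to Alpha at 3) go to Alpha, those right go to Beta.
  N7 at 5 (w=70) → Alpha
  N3 at 9 (w=7) → Beta
  N2 at 10 (w=70) → Beta
  N5 at 11 (w=6) → Beta
  N6 at 12 (w=20) → Beta
  N1 at 16 (w=4) → Beta
  N4 at 21 (w=400) → Beta
Alpha captures 70; Beta captures 507.

70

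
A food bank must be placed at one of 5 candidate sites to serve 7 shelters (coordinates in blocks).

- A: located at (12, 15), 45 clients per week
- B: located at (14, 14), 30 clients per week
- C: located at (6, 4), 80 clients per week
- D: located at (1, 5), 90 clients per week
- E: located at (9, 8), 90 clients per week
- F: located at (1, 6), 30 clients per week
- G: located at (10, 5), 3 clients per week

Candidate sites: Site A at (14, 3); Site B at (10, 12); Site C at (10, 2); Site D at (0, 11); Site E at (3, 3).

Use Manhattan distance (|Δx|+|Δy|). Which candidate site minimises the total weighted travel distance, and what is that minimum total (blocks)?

Site E, total 3452 blocks

Total weighted distance at each candidate:
  Site A (14, 3): total = 4428
  Site B (10, 12): total = 3726
  Site C (10, 2): total = 3744
  Site D (0, 11): total = 4208
  Site E (3, 3): total = 3452
Minimum is at Site E with total 3452 blocks.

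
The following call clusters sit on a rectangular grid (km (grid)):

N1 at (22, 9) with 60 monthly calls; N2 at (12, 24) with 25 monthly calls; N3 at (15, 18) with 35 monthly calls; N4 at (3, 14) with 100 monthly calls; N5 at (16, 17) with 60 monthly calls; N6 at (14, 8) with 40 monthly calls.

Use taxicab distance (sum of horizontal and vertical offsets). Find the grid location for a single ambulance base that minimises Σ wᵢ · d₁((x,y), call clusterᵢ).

(14, 14)

Manhattan distance separates: Σwᵢ(|x−xᵢ|+|y−yᵢ|) = Σwᵢ|x−xᵢ| + Σwᵢ|y−yᵢ|, so x and y are optimised independently as 1-D weighted medians.
Total weight W = 320; half = 160.
x-coordinate, sorted with cumulative weight:
  x=3 (N4, w=100) cum 100
  x=12 (N2, w=25) cum 125
  x=14 (N6, w=40) cum 165  ← median
  x=15 (N3, w=35) cum 200
  x=16 (N5, w=60) cum 260
  x=22 (N1, w=60) cum 320
⇒ x* = 14
y-coordinate, sorted with cumulative weight:
  y=8 (N6, w=40) cum 40
  y=9 (N1, w=60) cum 100
  y=14 (N4, w=100) cum 200  ← median
  y=17 (N5, w=60) cum 260
  y=18 (N3, w=35) cum 295
  y=24 (N2, w=25) cum 320
⇒ y* = 14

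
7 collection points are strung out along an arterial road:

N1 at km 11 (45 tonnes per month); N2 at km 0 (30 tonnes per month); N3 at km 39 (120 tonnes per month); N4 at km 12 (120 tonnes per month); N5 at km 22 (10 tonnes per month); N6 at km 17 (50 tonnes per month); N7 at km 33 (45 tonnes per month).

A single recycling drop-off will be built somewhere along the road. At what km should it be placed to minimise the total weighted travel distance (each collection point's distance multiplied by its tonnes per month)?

For a sum of weighted absolute distances on a line, the optimum is the weighted median (not the mean). Total weight W = 420; half-weight = 210.
Sort by position and accumulate weight:
  km 0 (N2, w=30) → cum 30
  km 11 (N1, w=45) → cum 75
  km 12 (N4, w=120) → cum 195
  km 17 (N6, w=50) → cum 245  ≥ 210 → median here
  km 22 (N5, w=10) → cum 255
  km 33 (N7, w=45) → cum 300
  km 39 (N3, w=120) → cum 420
Optimal location: km 17.

x = 17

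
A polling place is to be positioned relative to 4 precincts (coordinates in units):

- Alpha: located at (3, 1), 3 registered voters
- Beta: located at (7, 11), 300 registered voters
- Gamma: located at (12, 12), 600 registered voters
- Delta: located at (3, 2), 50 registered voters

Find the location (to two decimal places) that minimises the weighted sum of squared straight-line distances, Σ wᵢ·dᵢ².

(9.93, 11.13)

The minimiser of Σwᵢ‖p−pᵢ‖² is the weighted centroid p* = (Σwᵢpᵢ)/(Σwᵢ).
Σwᵢ = 953.
Σwᵢxᵢ = 3·3 + 300·7 + 600·12 + 50·3 = 9459.
Σwᵢyᵢ = 3·1 + 300·11 + 600·12 + 50·2 = 10603.
x* = 9459/953 = 9.93, y* = 10603/953 = 11.13.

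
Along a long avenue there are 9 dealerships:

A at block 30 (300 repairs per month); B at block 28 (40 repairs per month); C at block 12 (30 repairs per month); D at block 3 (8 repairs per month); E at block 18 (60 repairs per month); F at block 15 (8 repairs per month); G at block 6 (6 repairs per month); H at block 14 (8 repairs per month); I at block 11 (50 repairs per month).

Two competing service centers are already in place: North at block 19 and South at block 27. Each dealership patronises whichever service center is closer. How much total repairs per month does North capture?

170

The indifferent point is the midpoint (19+27)/2 = 23; dealerships left of it (closer to North at 19) go to North, those right go to South.
  D at 3 (w=8) → North
  G at 6 (w=6) → North
  I at 11 (w=50) → North
  C at 12 (w=30) → North
  H at 14 (w=8) → North
  F at 15 (w=8) → North
  E at 18 (w=60) → North
  B at 28 (w=40) → South
  A at 30 (w=300) → South
North captures 170; South captures 340.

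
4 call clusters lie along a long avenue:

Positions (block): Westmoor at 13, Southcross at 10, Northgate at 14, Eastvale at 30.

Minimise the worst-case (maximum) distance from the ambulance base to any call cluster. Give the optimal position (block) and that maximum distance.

The 1-center on a line is the midpoint of the two extreme points: leftmost at 10, rightmost at 30.
Optimal location = (10 + 30)/2 = 20; maximum distance = (30 − 10)/2 = 10.

location 20, max distance 10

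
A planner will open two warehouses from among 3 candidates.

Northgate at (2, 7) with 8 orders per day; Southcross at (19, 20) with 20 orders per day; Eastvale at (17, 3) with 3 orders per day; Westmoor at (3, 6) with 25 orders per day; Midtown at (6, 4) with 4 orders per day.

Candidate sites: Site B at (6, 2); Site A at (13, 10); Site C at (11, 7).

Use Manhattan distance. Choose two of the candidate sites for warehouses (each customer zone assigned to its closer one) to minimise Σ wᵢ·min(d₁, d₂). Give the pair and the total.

{Site B, Site A}, total 608

Evaluate every pair (each demand assigned to the nearer of the two):
  {Site B, Site A}: total = 608
  {Site A, Site C}: total = 679
  {Site B, Site C}: total = 705
Best pair: {Site B, Site A} with total 608.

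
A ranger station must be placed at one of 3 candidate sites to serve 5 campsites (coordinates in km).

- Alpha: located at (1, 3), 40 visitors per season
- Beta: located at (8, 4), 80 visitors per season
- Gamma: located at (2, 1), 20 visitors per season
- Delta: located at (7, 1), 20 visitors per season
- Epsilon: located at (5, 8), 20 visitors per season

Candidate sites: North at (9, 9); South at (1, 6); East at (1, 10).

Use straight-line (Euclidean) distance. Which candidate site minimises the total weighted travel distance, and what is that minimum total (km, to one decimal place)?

Total weighted distance at each candidate:
  North (9, 9): total = 1267.9
  South (1, 6): total = 1050.0
  East (1, 10): total = 1504.4
Minimum is at South with total 1050.0 km.

South, total 1050.0 km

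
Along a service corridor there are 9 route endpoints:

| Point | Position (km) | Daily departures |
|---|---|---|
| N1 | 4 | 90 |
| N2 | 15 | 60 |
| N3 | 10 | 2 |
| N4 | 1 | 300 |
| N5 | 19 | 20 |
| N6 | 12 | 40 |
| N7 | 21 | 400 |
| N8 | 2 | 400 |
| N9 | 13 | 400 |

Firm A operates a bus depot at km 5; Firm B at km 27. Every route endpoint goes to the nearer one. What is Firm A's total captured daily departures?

The indifferent point is the midpoint (5+27)/2 = 16; route endpoints left of it (closer to Firm A at 5) go to Firm A, those right go to Firm B.
  N4 at 1 (w=300) → Firm A
  N8 at 2 (w=400) → Firm A
  N1 at 4 (w=90) → Firm A
  N3 at 10 (w=2) → Firm A
  N6 at 12 (w=40) → Firm A
  N9 at 13 (w=400) → Firm A
  N2 at 15 (w=60) → Firm A
  N5 at 19 (w=20) → Firm B
  N7 at 21 (w=400) → Firm B
Firm A captures 1292; Firm B captures 420.

1292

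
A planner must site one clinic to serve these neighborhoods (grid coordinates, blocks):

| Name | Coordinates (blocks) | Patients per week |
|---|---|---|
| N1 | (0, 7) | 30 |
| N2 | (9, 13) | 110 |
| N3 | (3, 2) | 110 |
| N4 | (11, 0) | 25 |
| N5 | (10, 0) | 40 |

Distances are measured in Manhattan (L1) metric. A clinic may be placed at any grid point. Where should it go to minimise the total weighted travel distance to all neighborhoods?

Manhattan distance separates: Σwᵢ(|x−xᵢ|+|y−yᵢ|) = Σwᵢ|x−xᵢ| + Σwᵢ|y−yᵢ|, so x and y are optimised independently as 1-D weighted medians.
Total weight W = 315; half = 157.5.
x-coordinate, sorted with cumulative weight:
  x=0 (N1, w=30) cum 30
  x=3 (N3, w=110) cum 140
  x=9 (N2, w=110) cum 250  ← median
  x=10 (N5, w=40) cum 290
  x=11 (N4, w=25) cum 315
⇒ x* = 9
y-coordinate, sorted with cumulative weight:
  y=0 (N4, w=25) cum 25
  y=0 (N5, w=40) cum 65
  y=2 (N3, w=110) cum 175  ← median
  y=7 (N1, w=30) cum 205
  y=13 (N2, w=110) cum 315
⇒ y* = 2

(9, 2)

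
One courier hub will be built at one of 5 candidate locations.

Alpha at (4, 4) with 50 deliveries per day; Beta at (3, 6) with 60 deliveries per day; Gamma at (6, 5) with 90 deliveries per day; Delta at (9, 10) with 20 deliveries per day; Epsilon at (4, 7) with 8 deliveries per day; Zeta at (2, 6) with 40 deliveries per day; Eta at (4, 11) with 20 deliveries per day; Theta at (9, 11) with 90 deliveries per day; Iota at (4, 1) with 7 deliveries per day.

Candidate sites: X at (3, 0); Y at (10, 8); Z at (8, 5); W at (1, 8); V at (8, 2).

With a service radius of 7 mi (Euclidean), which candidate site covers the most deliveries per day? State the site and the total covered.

Coverage radius r = 7 mi; a point is covered iff (Δx)²+(Δy)² ≤ 7² = 49.
  X (3, 0): covers {Alpha, Beta, Gamma, Zeta, Iota} → 247
  Y (10, 8): covers {Gamma, Delta, Epsilon, Eta, Theta} → 228
  Z (8, 5): covers {Alpha, Beta, Gamma, Delta, Epsilon, Zeta, Theta, Iota} → 365
  W (1, 8): covers {Alpha, Beta, Gamma, Epsilon, Zeta, Eta} → 268
  V (8, 2): covers {Alpha, Beta, Gamma, Epsilon, Iota} → 215
Maximum coverage at Z: 365 deliveries per day.

Z, covering 365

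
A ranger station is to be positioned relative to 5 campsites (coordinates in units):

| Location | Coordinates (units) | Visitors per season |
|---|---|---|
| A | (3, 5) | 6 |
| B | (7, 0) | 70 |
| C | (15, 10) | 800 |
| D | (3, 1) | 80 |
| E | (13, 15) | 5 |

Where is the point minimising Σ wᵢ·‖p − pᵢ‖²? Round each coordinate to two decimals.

The minimiser of Σwᵢ‖p−pᵢ‖² is the weighted centroid p* = (Σwᵢpᵢ)/(Σwᵢ).
Σwᵢ = 961.
Σwᵢxᵢ = 6·3 + 70·7 + 800·15 + 80·3 + 5·13 = 12813.
Σwᵢyᵢ = 6·5 + 70·0 + 800·10 + 80·1 + 5·15 = 8185.
x* = 12813/961 = 13.33, y* = 8185/961 = 8.52.

(13.33, 8.52)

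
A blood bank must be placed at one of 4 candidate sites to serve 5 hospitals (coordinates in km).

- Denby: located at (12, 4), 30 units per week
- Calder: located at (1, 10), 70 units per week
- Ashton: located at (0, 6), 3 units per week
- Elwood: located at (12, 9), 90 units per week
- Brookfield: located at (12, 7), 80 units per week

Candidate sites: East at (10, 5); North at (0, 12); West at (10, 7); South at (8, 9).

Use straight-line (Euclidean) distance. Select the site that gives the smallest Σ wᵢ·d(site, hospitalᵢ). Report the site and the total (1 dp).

West, total 1217.0 km

Total weighted distance at each candidate:
  East (10, 5): total = 1446.7
  North (0, 12): total = 2760.4
  West (10, 7): total = 1217.0
  South (8, 9): total = 1430.5
Minimum is at West with total 1217.0 km.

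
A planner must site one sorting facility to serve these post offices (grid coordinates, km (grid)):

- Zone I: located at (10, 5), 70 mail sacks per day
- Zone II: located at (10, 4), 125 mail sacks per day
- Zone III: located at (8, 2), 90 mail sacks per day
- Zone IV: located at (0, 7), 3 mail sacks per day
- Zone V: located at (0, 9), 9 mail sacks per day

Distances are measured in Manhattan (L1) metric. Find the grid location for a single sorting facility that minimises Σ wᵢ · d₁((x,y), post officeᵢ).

(10, 4)

Manhattan distance separates: Σwᵢ(|x−xᵢ|+|y−yᵢ|) = Σwᵢ|x−xᵢ| + Σwᵢ|y−yᵢ|, so x and y are optimised independently as 1-D weighted medians.
Total weight W = 297; half = 148.5.
x-coordinate, sorted with cumulative weight:
  x=0 (Zone IV, w=3) cum 3
  x=0 (Zone V, w=9) cum 12
  x=8 (Zone III, w=90) cum 102
  x=10 (Zone I, w=70) cum 172  ← median
  x=10 (Zone II, w=125) cum 297
⇒ x* = 10
y-coordinate, sorted with cumulative weight:
  y=2 (Zone III, w=90) cum 90
  y=4 (Zone II, w=125) cum 215  ← median
  y=5 (Zone I, w=70) cum 285
  y=7 (Zone IV, w=3) cum 288
  y=9 (Zone V, w=9) cum 297
⇒ y* = 4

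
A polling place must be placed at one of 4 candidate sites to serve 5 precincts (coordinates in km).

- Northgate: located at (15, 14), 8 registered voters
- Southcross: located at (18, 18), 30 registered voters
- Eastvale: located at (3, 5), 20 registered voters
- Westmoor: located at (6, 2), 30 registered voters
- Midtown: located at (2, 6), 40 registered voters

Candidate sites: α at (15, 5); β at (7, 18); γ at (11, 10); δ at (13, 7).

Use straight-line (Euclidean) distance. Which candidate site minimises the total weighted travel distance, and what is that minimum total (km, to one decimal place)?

Total weighted distance at each candidate:
  α (15, 5): total = 1518.4
  β (7, 18): total = 1674.5
  γ (11, 10): total = 1229.8
  δ (13, 7): total = 1324.6
Minimum is at γ with total 1229.8 km.

γ, total 1229.8 km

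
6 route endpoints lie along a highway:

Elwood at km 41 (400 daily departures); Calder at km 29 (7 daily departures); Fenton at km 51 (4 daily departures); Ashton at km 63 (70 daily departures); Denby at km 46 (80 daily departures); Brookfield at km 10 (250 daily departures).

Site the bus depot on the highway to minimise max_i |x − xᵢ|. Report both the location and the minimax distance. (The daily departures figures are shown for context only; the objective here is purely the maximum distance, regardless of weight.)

The 1-center on a line is the midpoint of the two extreme points: leftmost at 10, rightmost at 63.
Optimal location = (10 + 63)/2 = 36.5; maximum distance = (63 − 10)/2 = 26.5.

location 36.5, max distance 26.5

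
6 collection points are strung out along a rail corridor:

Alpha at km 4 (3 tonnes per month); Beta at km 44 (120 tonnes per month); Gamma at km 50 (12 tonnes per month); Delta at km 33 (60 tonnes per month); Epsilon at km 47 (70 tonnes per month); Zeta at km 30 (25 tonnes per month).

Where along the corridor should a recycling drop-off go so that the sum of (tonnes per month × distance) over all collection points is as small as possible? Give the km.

x = 44

For a sum of weighted absolute distances on a line, the optimum is the weighted median (not the mean). Total weight W = 290; half-weight = 145.
Sort by position and accumulate weight:
  km 4 (Alpha, w=3) → cum 3
  km 30 (Zeta, w=25) → cum 28
  km 33 (Delta, w=60) → cum 88
  km 44 (Beta, w=120) → cum 208  ≥ 145 → median here
  km 47 (Epsilon, w=70) → cum 278
  km 50 (Gamma, w=12) → cum 290
Optimal location: km 44.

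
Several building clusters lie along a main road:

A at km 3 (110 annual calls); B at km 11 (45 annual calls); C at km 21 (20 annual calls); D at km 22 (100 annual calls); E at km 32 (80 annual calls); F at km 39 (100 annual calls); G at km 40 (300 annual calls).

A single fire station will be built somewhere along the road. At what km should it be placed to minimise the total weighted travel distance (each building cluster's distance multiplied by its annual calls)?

x = 39

For a sum of weighted absolute distances on a line, the optimum is the weighted median (not the mean). Total weight W = 755; half-weight = 377.5.
Sort by position and accumulate weight:
  km 3 (A, w=110) → cum 110
  km 11 (B, w=45) → cum 155
  km 21 (C, w=20) → cum 175
  km 22 (D, w=100) → cum 275
  km 32 (E, w=80) → cum 355
  km 39 (F, w=100) → cum 455  ≥ 377.5 → median here
  km 40 (G, w=300) → cum 755
Optimal location: km 39.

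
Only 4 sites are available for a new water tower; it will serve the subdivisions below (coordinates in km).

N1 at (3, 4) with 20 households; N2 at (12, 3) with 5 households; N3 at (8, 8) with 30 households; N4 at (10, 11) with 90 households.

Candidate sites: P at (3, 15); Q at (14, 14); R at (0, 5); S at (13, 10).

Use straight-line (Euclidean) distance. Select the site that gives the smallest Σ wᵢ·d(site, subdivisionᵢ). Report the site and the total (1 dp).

S, total 714.8 km

Total weighted distance at each candidate:
  P (3, 15): total = 1278.7
  Q (14, 14): total = 1057.8
  R (0, 5): total = 1430.0
  S (13, 10): total = 714.8
Minimum is at S with total 714.8 km.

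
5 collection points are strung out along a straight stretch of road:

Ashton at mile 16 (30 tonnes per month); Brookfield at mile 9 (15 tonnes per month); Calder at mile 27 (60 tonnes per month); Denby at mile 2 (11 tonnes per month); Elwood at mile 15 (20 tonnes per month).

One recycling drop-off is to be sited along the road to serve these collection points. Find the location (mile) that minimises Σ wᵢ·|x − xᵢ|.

x = 16

For a sum of weighted absolute distances on a line, the optimum is the weighted median (not the mean). Total weight W = 136; half-weight = 68.
Sort by position and accumulate weight:
  mile 2 (Denby, w=11) → cum 11
  mile 9 (Brookfield, w=15) → cum 26
  mile 15 (Elwood, w=20) → cum 46
  mile 16 (Ashton, w=30) → cum 76  ≥ 68 → median here
  mile 27 (Calder, w=60) → cum 136
Optimal location: mile 16.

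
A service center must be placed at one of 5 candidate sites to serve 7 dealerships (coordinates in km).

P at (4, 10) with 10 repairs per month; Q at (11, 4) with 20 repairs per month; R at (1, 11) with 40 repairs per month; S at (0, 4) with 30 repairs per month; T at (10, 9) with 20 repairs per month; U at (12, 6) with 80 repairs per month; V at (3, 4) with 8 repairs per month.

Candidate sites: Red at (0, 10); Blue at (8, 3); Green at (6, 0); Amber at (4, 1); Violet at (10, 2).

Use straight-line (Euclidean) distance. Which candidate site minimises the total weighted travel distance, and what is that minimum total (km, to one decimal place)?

Total weighted distance at each candidate:
  Red (0, 10): total = 1793.8
  Blue (8, 3): total = 1378.2
  Green (6, 0): total = 1845.5
  Amber (4, 1): total = 1789.9
  Violet (10, 2): total = 1515.8
Minimum is at Blue with total 1378.2 km.

Blue, total 1378.2 km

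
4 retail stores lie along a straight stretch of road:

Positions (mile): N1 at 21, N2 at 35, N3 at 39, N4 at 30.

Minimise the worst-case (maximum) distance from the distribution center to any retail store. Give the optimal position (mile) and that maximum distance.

location 30, max distance 9

The 1-center on a line is the midpoint of the two extreme points: leftmost at 21, rightmost at 39.
Optimal location = (21 + 39)/2 = 30; maximum distance = (39 − 21)/2 = 9.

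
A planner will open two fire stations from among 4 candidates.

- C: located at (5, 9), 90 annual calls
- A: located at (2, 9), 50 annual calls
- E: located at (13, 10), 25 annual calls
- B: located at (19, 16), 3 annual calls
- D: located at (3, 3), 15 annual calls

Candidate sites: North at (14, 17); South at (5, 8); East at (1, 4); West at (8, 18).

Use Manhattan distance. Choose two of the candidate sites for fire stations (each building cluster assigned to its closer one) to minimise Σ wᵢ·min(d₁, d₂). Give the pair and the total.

Evaluate every pair (each demand assigned to the nearer of the two):
  {North, South}: total = 613
  {South, East}: total = 651
  {South, West}: total = 684
  {North, East}: total = 1373
  {East, West}: total = 1519
  {North, West}: total = 2348
Best pair: {North, South} with total 613.

{North, South}, total 613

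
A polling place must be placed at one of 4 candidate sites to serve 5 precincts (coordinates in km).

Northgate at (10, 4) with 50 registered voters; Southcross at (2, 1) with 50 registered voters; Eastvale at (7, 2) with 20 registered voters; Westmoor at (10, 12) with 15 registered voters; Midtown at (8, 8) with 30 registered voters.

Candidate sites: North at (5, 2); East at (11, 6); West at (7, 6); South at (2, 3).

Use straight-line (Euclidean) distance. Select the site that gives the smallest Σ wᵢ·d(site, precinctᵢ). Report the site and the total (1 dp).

Total weighted distance at each candidate:
  North (5, 2): total = 836.3
  East (11, 6): total = 939.1
  West (7, 6): total = 781.5
  South (2, 3): total = 1020.0
Minimum is at West with total 781.5 km.

West, total 781.5 km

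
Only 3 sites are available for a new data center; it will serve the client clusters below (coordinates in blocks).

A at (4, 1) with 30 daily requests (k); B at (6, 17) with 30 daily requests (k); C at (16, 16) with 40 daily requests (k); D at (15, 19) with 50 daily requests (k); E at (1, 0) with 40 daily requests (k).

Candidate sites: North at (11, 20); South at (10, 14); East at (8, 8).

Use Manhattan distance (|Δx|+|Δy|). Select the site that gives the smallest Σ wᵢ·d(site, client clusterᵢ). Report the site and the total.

South, total 2520 blocks

Total weighted distance at each candidate:
  North (11, 20): total = 2830
  South (10, 14): total = 2520
  East (8, 8): total = 2800
Minimum is at South with total 2520 blocks.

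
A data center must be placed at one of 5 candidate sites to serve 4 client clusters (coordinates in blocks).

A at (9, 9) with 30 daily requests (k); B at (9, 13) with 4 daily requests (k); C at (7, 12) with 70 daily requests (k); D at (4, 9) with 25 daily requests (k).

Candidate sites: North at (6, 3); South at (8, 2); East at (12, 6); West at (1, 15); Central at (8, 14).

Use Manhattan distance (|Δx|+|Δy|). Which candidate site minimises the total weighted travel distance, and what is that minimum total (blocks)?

Central, total 623 blocks

Total weighted distance at each candidate:
  North (6, 3): total = 1222
  South (8, 2): total = 1333
  East (12, 6): total = 1265
  West (1, 15): total = 1315
  Central (8, 14): total = 623
Minimum is at Central with total 623 blocks.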